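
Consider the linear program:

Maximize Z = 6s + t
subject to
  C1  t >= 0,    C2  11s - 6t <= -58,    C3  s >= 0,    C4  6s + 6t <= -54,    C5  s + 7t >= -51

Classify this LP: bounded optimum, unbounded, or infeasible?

infeasible

The boundaries t = 0 and 6s + 6t = -54 meet at (-9, 0), but that point violates s ≥ 0. Every candidate vertex is excluded by some other constraint, so the feasible region is empty.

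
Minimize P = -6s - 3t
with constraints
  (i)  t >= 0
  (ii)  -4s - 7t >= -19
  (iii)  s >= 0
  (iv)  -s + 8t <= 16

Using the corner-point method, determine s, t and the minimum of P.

s = 19/4, t = 0, minimum P = -57/2

Corner points and P = -6s - 3t:
  (19/4, 0) → P = -57/2
  (0, 0) → P = 0
  (40/39, 83/39) → P = -163/13
  (0, 2) → P = -6

At the optimal vertex, t = 0 and -4s - 7t = -19.
Solving simultaneously gives s = 19/4, t = 0.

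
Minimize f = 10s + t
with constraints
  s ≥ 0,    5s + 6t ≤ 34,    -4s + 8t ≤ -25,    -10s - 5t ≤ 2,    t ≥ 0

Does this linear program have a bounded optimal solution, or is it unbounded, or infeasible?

bounded optimum

Corner points and f = 10s + t:
  (211/32, 11/64) → f = 4231/64
  (34/5, 0) → f = 68
  (25/4, 0) → f = 125/2
The feasible region has finitely many vertices and no improving ray; the minimum is 125/2 at (25/4, 0).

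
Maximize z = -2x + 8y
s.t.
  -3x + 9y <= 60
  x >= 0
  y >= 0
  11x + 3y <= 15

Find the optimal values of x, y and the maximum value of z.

x = 0, y = 5, maximum z = 40

Extreme points and z = -2x + 8y:
  (0, 0) → z = 0
  (0, 5) → z = 40
  (15/11, 0) → z = -30/11

At the optimal vertex, x = 0 and 11x + 3y = 15.
Solving simultaneously gives x = 0, y = 5.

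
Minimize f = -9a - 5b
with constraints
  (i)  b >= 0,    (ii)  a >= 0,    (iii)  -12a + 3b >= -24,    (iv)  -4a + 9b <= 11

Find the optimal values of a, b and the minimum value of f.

a = 83/32, b = 19/8, minimum f = -1127/32

Vertices and f = -9a - 5b:
  (0, 0) → f = 0
  (2, 0) → f = -18
  (0, 11/9) → f = -55/9
  (83/32, 19/8) → f = -1127/32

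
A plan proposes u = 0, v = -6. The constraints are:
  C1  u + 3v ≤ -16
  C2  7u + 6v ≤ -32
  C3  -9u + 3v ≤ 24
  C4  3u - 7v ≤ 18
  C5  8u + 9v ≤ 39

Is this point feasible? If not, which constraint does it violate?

Constraint C4: 3u - 7v = 42, which is not ≤ 18. All other constraints are satisfied.

not feasible — violates C4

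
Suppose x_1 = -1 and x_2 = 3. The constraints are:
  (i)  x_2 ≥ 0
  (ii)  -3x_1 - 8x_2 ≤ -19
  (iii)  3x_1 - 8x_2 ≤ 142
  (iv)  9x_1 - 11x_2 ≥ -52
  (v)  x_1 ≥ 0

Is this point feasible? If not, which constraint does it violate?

Constraint (v): x_1 = -1, which is not ≥ 0. All other constraints are satisfied.

not feasible — violates (v)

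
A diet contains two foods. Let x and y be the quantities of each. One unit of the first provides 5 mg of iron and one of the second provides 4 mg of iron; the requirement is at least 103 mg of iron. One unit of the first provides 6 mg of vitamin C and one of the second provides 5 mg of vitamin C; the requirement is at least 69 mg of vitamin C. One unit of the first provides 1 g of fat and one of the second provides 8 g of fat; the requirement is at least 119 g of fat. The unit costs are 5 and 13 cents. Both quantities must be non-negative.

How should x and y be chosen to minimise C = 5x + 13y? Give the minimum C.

x = 29/3, y = 41/3, minimum C = 226

The feasible region is unbounded (it extends along (0, 1), (1, 0)), but C strictly increases along every unbounded feasible direction, so there is no improving ray and the minimum is attained at a vertex.

The binding constraints are 5x + 4y = 103 and x + 8y = 119.
Solving simultaneously gives x = 29/3, y = 41/3.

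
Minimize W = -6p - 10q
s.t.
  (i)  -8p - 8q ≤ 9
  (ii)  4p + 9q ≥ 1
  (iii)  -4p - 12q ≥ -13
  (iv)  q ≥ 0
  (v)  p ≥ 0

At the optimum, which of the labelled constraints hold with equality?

Vertices and W = -6p - 10q:
  (1/4, 0) → W = -3/2
  (0, 1/9) → W = -10/9
  (13/4, 0) → W = -39/2
  (0, 13/12) → W = -65/6

The minimum is at (13/4, 0). Substituting into each constraint, equality holds for (iii) and (iv); the remaining constraints have slack.

(iii) and (iv)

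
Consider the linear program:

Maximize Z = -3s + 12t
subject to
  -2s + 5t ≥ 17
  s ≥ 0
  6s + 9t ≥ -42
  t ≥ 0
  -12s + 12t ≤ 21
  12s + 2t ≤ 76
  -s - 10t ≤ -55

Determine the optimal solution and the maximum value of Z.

s = 145/28, t = 97/14, maximum Z = 1893/28

Vertices and Z = -3s + 12t:
  (173/32, 89/16) → Z = 1617/32
  (21/5, 127/25) → Z = 1209/25
  (145/28, 97/14) → Z = 1893/28
  (75/22, 227/44) → Z = 1137/22

The optimum lies where -12s + 12t = 21 and 12s + 2t = 76.
Solving simultaneously gives s = 145/28, t = 97/14.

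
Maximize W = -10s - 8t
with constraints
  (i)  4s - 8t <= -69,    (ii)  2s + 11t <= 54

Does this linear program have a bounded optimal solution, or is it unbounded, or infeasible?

unbounded

From the feasible point (-109/20, 59/10), moving in the direction (-11, 2) keeps every constraint satisfied while W increases without bound.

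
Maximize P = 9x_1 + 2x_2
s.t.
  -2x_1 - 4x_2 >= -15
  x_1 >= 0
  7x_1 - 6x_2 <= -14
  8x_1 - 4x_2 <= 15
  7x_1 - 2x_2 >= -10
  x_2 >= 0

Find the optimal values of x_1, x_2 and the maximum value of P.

Vertices and P = 9x_1 + 2x_2:
  (0, 15/4) → P = 15/2
  (17/20, 133/40) → P = 143/10
  (0, 7/3) → P = 14/3

At the optimal vertex, -2x_1 - 4x_2 = -15 and 7x_1 - 6x_2 = -14.
Solving simultaneously gives x_1 = 17/20, x_2 = 133/40.

x_1 = 17/20, x_2 = 133/40, maximum P = 143/10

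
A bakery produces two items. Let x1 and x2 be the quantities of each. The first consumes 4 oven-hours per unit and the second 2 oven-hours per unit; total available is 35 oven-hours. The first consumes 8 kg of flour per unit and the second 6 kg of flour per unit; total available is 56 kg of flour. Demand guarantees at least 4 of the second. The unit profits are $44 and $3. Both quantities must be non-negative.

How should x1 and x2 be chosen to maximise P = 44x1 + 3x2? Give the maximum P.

x1 = 4, x2 = 4, maximum P = 188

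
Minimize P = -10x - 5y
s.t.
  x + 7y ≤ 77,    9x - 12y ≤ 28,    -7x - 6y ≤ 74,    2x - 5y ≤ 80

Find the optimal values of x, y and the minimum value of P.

The optimum lies where x + 7y = 77 and 9x - 12y = 28.
Solving simultaneously gives x = 224/15, y = 133/15.

x = 224/15, y = 133/15, minimum P = -581/3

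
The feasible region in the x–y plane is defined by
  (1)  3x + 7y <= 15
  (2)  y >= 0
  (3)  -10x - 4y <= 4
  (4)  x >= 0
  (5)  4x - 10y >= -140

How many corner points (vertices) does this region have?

3

Pairwise boundary intersections that survive every other constraint:
  (5, 0)
  (0, 15/7)
  (0, 0)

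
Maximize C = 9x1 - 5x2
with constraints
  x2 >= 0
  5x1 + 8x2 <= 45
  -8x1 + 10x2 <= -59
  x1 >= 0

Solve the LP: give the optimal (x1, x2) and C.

x1 = 9, x2 = 0, maximum C = 81

Feasible corners and C = 9x1 - 5x2:
  (9, 0) → C = 81
  (59/8, 0) → C = 531/8
  (461/57, 65/114) → C = 7973/114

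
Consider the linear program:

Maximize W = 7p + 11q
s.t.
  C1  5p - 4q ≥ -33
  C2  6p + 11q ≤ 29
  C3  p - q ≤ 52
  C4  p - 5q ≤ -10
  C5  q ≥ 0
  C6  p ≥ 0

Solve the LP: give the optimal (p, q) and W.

p = 35/41, q = 89/41, maximum W = 1224/41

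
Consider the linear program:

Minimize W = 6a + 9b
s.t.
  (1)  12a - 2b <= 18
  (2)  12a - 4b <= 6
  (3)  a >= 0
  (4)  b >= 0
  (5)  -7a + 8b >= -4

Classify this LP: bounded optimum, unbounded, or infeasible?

bounded optimum

Extreme points and W = 6a + 9b:
  (5/2, 6) → W = 69
  (1/2, 0) → W = 3
  (0, 0) → W = 0
The feasible region has finitely many vertices and no improving ray; the minimum is 0 at (0, 0).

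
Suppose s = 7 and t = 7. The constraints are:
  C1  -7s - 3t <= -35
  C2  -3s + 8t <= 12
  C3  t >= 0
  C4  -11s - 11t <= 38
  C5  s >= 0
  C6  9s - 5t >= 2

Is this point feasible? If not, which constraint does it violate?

not feasible — violates C2

Constraint C2: -3s + 8t = 35, which is not ≤ 12. All other constraints are satisfied.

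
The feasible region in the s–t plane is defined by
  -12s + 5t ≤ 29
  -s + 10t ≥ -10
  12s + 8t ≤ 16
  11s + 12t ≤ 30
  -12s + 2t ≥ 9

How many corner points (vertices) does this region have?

Pairwise boundary intersections that survive every other constraint:
  (-68/23, -149/115)
  (-198/199, 679/199)
  (-55/59, -129/118)
  (-6/7, 23/7)
  (-1/3, 5/2)

5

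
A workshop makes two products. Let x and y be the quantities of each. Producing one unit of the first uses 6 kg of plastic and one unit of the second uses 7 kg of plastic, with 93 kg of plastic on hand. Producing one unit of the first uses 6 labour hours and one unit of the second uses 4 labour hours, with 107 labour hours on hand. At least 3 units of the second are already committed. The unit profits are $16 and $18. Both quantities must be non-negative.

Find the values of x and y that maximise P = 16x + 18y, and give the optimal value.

Feasible corners and P = 16x + 18y:
  (0, 93/7) → P = 1674/7
  (0, 3) → P = 54
  (12, 3) → P = 246

The binding constraints are 6x + 7y = 93 and y = 3.
Solving simultaneously gives x = 12, y = 3.

x = 12, y = 3, maximum P = 246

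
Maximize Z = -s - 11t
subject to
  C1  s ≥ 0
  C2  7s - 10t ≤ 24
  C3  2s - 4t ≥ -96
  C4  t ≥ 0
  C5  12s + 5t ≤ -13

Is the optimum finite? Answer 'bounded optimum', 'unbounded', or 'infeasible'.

infeasible

The boundaries s = 0 and 2s - 4t = -96 meet at (0, 24), but that point violates 12s + 5t ≤ -13. Every candidate vertex is excluded by some other constraint, so the feasible region is empty.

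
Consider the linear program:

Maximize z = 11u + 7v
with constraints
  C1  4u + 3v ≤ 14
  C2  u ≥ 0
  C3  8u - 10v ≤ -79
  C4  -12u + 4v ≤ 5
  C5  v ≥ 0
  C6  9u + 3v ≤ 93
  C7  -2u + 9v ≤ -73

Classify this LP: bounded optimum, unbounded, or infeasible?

The boundaries 9u + 3v = 93 and -2u + 9v = -73 meet at (352/29, -157/29), but that point violates 4u + 3v ≤ 14. Every candidate vertex is excluded by some other constraint, so the feasible region is empty.

infeasible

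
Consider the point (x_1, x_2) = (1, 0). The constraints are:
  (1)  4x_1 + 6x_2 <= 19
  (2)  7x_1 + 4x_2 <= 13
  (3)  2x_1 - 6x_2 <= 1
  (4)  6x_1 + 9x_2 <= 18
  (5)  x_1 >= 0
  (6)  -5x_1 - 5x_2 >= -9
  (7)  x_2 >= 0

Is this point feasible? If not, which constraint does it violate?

not feasible — violates (3)

Constraint (3): 2x_1 - 6x_2 = 2, which is not ≤ 1. All other constraints are satisfied.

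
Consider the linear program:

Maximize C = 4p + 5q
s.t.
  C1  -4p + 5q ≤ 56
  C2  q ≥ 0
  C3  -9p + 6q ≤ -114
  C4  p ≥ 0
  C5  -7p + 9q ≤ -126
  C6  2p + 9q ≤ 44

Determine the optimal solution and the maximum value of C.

Corner points and C = 4p + 5q:
  (18, 0) → C = 72
  (22, 0) → C = 88
  (170/9, 56/81) → C = 6400/81

The binding constraints are q = 0 and 2p + 9q = 44.
Solving simultaneously gives p = 22, q = 0.

p = 22, q = 0, maximum C = 88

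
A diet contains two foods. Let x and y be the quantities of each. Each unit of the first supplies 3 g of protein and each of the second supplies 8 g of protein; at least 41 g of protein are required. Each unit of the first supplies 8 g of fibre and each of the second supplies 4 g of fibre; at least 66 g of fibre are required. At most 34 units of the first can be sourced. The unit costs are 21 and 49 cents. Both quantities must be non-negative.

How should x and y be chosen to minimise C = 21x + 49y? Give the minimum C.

x = 7, y = 5/2, minimum C = 539/2

Extreme points and C = 21x + 49y:
  (0, 33/2) → C = 1617/2
  (41/3, 0) → C = 287
  (34, 0) → C = 714
  (7, 5/2) → C = 539/2
The feasible region is unbounded (it extends along (0, 1)), but C strictly increases along every unbounded feasible direction, so there is no improving ray and the minimum is attained at a vertex.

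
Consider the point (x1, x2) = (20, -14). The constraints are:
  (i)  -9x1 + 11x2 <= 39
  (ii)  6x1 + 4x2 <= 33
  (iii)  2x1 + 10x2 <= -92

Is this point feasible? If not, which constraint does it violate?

Constraint (ii): 6x1 + 4x2 = 64, which is not ≤ 33. All other constraints are satisfied.

not feasible — violates (ii)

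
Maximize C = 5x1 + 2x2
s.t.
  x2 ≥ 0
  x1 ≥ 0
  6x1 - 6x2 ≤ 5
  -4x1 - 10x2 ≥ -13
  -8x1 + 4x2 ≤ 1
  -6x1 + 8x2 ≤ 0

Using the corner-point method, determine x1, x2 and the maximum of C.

x1 = 32/21, x2 = 29/42, maximum C = 9

Feasible corners and C = 5x1 + 2x2:
  (0, 0) → C = 0
  (5/6, 0) → C = 25/6
  (32/21, 29/42) → C = 9
  (26/23, 39/46) → C = 169/23

The optimum lies where 6x1 - 6x2 = 5 and -4x1 - 10x2 = -13.
Solving simultaneously gives x1 = 32/21, x2 = 29/42.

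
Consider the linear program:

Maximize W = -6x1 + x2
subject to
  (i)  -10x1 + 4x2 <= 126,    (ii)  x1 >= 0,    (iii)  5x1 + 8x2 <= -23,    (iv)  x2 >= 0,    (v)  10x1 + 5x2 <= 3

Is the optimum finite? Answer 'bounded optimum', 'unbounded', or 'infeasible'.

infeasible

The boundaries -10x1 + 4x2 = 126 and 5x1 + 8x2 = -23 meet at (-11, 4), but that point violates x1 ≥ 0. Every candidate vertex is excluded by some other constraint, so the feasible region is empty.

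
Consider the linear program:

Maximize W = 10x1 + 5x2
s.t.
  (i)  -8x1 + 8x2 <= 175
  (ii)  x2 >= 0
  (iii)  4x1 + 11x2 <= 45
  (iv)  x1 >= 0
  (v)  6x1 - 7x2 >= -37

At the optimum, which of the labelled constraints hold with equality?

(ii) and (iii)

Vertices and W = 10x1 + 5x2:
  (45/4, 0) → W = 225/2
  (0, 0) → W = 0
  (0, 45/11) → W = 225/11

The maximum is at (45/4, 0). Substituting into each constraint, equality holds for (ii) and (iii); the remaining constraints have slack.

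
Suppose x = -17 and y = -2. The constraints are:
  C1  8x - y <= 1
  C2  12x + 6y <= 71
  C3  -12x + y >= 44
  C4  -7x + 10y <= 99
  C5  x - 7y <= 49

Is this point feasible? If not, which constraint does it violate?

C1: -134 ≤ 1 ✓
C2: -216 ≤ 71 ✓
C3: 202 ≥ 44 ✓
C4: 99 ≤ 99 ✓
C5: -3 ≤ 49 ✓

feasible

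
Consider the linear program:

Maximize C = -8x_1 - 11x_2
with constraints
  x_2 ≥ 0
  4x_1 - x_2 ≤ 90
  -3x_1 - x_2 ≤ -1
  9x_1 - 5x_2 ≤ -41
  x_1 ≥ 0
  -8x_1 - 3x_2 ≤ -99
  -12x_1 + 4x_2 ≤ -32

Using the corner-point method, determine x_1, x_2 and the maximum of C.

The optimum lies where 9x_1 - 5x_2 = -41 and -12x_1 + 4x_2 = -32.
Solving simultaneously gives x_1 = 27/2, x_2 = 65/2.

x_1 = 27/2, x_2 = 65/2, maximum C = -931/2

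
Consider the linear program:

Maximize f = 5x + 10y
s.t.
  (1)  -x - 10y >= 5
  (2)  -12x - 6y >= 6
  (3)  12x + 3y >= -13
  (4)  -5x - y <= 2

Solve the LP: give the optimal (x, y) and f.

x = -5/19, y = -9/19, maximum f = -115/19

Vertices and f = 5x + 10y:
  (-5/19, -9/19) → f = -115/19
  (-15/49, -23/49) → f = -305/49
  (7/3, -41/3) → f = -125
The feasible region is unbounded (it extends along (1, -4), (1, -2)), but f strictly decreases along every unbounded feasible direction, so there is no improving ray and the maximum is attained at a vertex.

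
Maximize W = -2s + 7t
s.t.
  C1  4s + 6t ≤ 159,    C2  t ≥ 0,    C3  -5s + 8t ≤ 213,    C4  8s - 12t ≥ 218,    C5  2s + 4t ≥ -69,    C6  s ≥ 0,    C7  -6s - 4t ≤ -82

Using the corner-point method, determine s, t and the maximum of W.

Extreme points and W = -2s + 7t:
  (159/4, 0) → W = -159/2
  (67/2, 25/6) → W = -227/6
  (109/4, 0) → W = -109/2

s = 67/2, t = 25/6, maximum W = -227/6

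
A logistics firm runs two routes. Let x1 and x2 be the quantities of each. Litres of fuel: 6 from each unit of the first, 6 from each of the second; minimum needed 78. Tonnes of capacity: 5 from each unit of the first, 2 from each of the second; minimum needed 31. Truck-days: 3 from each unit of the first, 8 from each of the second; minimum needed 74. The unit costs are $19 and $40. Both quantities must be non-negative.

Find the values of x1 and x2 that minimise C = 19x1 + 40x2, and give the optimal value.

x1 = 6, x2 = 7, minimum C = 394

Extreme points and C = 19x1 + 40x2:
  (0, 31/2) → C = 620
  (74/3, 0) → C = 1406/3
  (5/3, 34/3) → C = 485
  (6, 7) → C = 394
The feasible region is unbounded (it extends along (0, 1), (1, 0)), but C strictly increases along every unbounded feasible direction, so there is no improving ray and the minimum is attained at a vertex.

The optimum lies where 6x1 + 6x2 = 78 and 3x1 + 8x2 = 74.
Solving simultaneously gives x1 = 6, x2 = 7.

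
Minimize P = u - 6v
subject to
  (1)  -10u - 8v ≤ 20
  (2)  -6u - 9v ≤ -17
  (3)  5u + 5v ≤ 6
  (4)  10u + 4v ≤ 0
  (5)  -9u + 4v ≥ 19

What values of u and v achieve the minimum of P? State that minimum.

u = -74/5, v = 16, minimum P = -554/5

Extreme points and P = u - 6v:
  (-158/21, 145/21) → P = -1028/21
  (-74/5, 16) → P = -554/5
  (-31/15, 49/15) → P = -65/3

The optimum lies where -10u - 8v = 20 and 5u + 5v = 6.
Solving simultaneously gives u = -74/5, v = 16.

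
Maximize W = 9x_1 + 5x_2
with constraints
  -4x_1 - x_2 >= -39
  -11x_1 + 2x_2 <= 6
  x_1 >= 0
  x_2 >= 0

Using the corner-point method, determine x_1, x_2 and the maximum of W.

x_1 = 72/19, x_2 = 453/19, maximum W = 2913/19

Extreme points and W = 9x_1 + 5x_2:
  (72/19, 453/19) → W = 2913/19
  (39/4, 0) → W = 351/4
  (0, 3) → W = 15
  (0, 0) → W = 0

The binding constraints are -4x_1 - x_2 = -39 and -11x_1 + 2x_2 = 6.
Solving simultaneously gives x_1 = 72/19, x_2 = 453/19.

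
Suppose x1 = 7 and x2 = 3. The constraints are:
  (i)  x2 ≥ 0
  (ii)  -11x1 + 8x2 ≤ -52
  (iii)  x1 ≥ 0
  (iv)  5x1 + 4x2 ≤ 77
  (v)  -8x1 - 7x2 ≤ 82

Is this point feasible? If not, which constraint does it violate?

feasible

(i): 3 ≥ 0 ✓
(ii): -53 ≤ -52 ✓
(iii): 7 ≥ 0 ✓
(iv): 47 ≤ 77 ✓
(v): -77 ≤ 82 ✓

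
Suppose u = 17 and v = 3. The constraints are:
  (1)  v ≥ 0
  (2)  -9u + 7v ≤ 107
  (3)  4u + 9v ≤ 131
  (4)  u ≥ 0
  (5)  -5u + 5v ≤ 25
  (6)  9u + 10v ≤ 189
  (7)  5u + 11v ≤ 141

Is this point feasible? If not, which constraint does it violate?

feasible

(1): 3 ≥ 0 ✓
(2): -132 ≤ 107 ✓
(3): 95 ≤ 131 ✓
(4): 17 ≥ 0 ✓
(5): -70 ≤ 25 ✓
(6): 183 ≤ 189 ✓
(7): 118 ≤ 141 ✓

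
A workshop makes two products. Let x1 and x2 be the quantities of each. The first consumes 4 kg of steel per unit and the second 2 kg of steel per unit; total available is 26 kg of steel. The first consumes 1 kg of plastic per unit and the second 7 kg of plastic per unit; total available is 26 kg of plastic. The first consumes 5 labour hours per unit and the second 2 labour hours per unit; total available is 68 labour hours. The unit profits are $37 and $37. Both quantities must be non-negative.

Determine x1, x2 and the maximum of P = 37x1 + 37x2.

At the optimal vertex, 4x1 + 2x2 = 26 and x1 + 7x2 = 26.
Solving simultaneously gives x1 = 5, x2 = 3.

x1 = 5, x2 = 3, maximum P = 296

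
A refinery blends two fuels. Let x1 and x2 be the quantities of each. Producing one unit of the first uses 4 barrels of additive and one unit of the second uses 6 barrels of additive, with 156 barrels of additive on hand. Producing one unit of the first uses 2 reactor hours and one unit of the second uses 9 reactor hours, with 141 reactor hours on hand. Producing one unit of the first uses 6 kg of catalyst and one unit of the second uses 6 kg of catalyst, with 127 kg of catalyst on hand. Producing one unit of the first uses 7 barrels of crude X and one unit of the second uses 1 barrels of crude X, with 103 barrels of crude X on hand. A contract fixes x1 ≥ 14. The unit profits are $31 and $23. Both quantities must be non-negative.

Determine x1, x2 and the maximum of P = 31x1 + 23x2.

x1 = 14, x2 = 5, maximum P = 549

Extreme points and P = 31x1 + 23x2:
  (103/7, 0) → P = 3193/7
  (14, 0) → P = 434
  (14, 5) → P = 549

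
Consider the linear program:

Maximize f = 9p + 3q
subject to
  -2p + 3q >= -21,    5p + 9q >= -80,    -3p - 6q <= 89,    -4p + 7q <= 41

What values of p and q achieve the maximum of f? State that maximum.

Corner points and f = 9p + 3q:
  (-17/11, -265/33) → f = -38
  (135, 83) → f = 1464
  (-929/71, -115/71) → f = -8706/71

At the optimal vertex, -2p + 3q = -21 and -4p + 7q = 41.
Solving simultaneously gives p = 135, q = 83.

p = 135, q = 83, maximum f = 1464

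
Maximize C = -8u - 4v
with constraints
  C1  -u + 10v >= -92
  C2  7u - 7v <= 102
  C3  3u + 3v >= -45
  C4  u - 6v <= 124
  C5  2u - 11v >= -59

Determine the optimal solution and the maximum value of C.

Feasible corners and C = -8u - 4v:
  (376/63, -542/63) → C = -40/3
  (-58/11, -107/11) → C = 892/11
  (1535/63, 617/63) → C = -4916/21
  (-224/13, 29/13) → C = 1676/13

The optimum lies where 3u + 3v = -45 and 2u - 11v = -59.
Solving simultaneously gives u = -224/13, v = 29/13.

u = -224/13, v = 29/13, maximum C = 1676/13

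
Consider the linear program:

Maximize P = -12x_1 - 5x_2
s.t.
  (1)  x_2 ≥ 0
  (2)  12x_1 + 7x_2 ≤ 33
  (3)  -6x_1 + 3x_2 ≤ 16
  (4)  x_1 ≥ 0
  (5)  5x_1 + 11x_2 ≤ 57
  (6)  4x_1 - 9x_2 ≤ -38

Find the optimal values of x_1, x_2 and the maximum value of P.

x_1 = 0, x_2 = 38/9, maximum P = -190/9

Corner points and P = -12x_1 - 5x_2:
  (0, 33/7) → P = -165/7
  (31/136, 147/34) → P = -414/17
  (0, 38/9) → P = -190/9

The binding constraints are x_1 = 0 and 4x_1 - 9x_2 = -38.
Solving simultaneously gives x_1 = 0, x_2 = 38/9.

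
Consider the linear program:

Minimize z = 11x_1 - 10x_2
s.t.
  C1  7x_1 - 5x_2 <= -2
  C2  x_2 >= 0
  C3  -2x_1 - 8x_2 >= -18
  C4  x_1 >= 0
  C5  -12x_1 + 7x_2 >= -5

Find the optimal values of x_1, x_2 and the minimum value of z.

Feasible corners and z = 11x_1 - 10x_2:
  (37/33, 65/33) → z = -81/11
  (0, 2/5) → z = -4
  (0, 9/4) → z = -45/2

The optimum lies where -2x_1 - 8x_2 = -18 and x_1 = 0.
Solving simultaneously gives x_1 = 0, x_2 = 9/4.

x_1 = 0, x_2 = 9/4, minimum z = -45/2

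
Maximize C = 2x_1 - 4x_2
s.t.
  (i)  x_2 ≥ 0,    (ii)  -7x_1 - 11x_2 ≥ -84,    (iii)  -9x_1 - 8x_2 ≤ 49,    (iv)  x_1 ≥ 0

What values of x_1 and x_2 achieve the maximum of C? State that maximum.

Corner points and C = 2x_1 - 4x_2:
  (12, 0) → C = 24
  (0, 0) → C = 0
  (0, 84/11) → C = -336/11

The binding constraints are x_2 = 0 and -7x_1 - 11x_2 = -84.
Solving simultaneously gives x_1 = 12, x_2 = 0.

x_1 = 12, x_2 = 0, maximum C = 24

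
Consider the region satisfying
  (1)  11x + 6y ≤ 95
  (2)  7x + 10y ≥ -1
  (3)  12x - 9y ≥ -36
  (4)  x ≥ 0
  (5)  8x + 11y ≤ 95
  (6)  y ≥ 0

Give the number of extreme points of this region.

5

Of the 15 pairwise boundary intersections, those satisfying every inequality are:
  (475/73, 285/73)
  (95/11, 0)
  (0, 4)
  (9/4, 7)
  (0, 0)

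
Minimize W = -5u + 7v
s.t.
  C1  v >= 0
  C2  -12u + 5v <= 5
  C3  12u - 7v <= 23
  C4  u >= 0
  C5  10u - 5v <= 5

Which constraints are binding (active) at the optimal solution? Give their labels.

C1 and C5

Vertices and W = -5u + 7v:
  (0, 0) → W = 0
  (1/2, 0) → W = -5/2
  (0, 1) → W = 7
The feasible region is unbounded (it extends along (1, 2), (5, 12)), but W strictly increases along every unbounded feasible direction, so there is no improving ray and the minimum is attained at a vertex.

The minimum is at (1/2, 0). Substituting into each constraint, equality holds for C1 and C5; the remaining constraints have slack.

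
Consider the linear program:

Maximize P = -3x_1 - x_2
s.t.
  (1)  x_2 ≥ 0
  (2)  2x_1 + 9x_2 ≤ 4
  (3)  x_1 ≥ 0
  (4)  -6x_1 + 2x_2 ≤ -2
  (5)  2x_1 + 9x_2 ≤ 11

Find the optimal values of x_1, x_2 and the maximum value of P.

The optimum lies where x_2 = 0 and -6x_1 + 2x_2 = -2.
Solving simultaneously gives x_1 = 1/3, x_2 = 0.

x_1 = 1/3, x_2 = 0, maximum P = -1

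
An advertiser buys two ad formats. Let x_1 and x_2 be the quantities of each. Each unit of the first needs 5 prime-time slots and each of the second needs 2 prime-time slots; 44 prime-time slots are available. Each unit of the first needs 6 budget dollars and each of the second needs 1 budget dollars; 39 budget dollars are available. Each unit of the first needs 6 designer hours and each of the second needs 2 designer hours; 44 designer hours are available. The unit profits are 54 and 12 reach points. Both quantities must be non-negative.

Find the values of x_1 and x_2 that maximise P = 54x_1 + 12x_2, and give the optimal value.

At the optimal vertex, 6x_1 + x_2 = 39 and 6x_1 + 2x_2 = 44.
Solving simultaneously gives x_1 = 17/3, x_2 = 5.

x_1 = 17/3, x_2 = 5, maximum P = 366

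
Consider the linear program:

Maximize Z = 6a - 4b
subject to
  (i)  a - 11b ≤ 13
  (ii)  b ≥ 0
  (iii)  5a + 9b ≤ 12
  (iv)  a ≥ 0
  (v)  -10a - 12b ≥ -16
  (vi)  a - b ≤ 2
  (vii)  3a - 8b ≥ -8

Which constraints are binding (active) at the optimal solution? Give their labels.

Vertices and Z = 6a - 4b:
  (0, 0) → Z = 0
  (8/5, 0) → Z = 48/5
  (0, 1) → Z = -4
  (8/29, 32/29) → Z = -80/29

The maximum is at (8/5, 0). Substituting into each constraint, equality holds for (ii) and (v); the remaining constraints have slack.

(ii) and (v)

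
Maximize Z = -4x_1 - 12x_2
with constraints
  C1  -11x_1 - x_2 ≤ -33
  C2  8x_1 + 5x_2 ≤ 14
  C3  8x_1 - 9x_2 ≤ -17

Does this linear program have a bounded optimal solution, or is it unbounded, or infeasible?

The boundaries -11x_1 - x_2 = -33 and 8x_1 + 5x_2 = 14 meet at (151/47, -110/47), but that point violates 8x_1 - 9x_2 ≤ -17. Every candidate vertex is excluded by some other constraint, so the feasible region is empty.

infeasible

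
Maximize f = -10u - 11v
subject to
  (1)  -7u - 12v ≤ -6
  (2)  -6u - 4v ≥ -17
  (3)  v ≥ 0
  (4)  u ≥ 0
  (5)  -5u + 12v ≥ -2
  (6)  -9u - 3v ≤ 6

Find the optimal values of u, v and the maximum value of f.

The optimum lies where -7u - 12v = -6 and u = 0.
Solving simultaneously gives u = 0, v = 1/2.

u = 0, v = 1/2, maximum f = -11/2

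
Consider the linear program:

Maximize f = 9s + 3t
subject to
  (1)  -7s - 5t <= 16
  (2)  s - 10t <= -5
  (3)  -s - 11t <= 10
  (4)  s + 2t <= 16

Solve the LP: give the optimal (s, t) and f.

Corner points and f = 9s + 3t:
  (-37/15, 19/75) → f = -536/25
  (-112/9, 128/9) → f = -208/3
  (25/2, 7/4) → f = 471/4

s = 25/2, t = 7/4, maximum f = 471/4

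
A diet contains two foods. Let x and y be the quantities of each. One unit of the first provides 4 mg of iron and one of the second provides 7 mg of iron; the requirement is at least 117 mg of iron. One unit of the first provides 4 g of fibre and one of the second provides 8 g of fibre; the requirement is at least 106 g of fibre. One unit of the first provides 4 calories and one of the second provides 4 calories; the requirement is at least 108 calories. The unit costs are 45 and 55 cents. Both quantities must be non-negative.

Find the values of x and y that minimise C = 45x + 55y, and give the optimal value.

x = 24, y = 3, minimum C = 1245

Corner points and C = 45x + 55y:
  (0, 27) → C = 1485
  (117/4, 0) → C = 5265/4
  (24, 3) → C = 1245
The feasible region is unbounded (it extends along (0, 1), (1, 0)), but C strictly increases along every unbounded feasible direction, so there is no improving ray and the minimum is attained at a vertex.

At the optimal vertex, 4x + 7y = 117 and 4x + 4y = 108.
Solving simultaneously gives x = 24, y = 3.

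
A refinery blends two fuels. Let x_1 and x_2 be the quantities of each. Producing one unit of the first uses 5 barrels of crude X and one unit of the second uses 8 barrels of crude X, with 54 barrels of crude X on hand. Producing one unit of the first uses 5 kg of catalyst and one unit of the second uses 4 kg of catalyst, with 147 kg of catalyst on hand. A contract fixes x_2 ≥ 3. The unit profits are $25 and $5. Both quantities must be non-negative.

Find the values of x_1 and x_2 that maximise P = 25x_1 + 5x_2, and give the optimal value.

Corner points and P = 25x_1 + 5x_2:
  (0, 27/4) → P = 135/4
  (0, 3) → P = 15
  (6, 3) → P = 165

At the optimal vertex, 5x_1 + 8x_2 = 54 and x_2 = 3.
Solving simultaneously gives x_1 = 6, x_2 = 3.

x_1 = 6, x_2 = 3, maximum P = 165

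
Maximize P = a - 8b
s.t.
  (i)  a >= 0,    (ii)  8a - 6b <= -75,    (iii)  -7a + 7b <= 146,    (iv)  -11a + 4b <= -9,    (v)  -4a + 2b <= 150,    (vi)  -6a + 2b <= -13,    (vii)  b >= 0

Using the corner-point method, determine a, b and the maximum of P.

The optimum lies where 8a - 6b = -75 and -6a + 2b = -13.
Solving simultaneously gives a = 57/5, b = 277/10.

a = 57/5, b = 277/10, maximum P = -1051/5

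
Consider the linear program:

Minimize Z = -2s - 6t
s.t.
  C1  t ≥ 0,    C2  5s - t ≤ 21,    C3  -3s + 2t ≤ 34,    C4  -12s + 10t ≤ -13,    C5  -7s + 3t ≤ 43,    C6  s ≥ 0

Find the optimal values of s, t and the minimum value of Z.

s = 197/38, t = 187/38, minimum Z = -758/19

Vertices and Z = -2s - 6t:
  (21/5, 0) → Z = -42/5
  (13/12, 0) → Z = -13/6
  (197/38, 187/38) → Z = -758/19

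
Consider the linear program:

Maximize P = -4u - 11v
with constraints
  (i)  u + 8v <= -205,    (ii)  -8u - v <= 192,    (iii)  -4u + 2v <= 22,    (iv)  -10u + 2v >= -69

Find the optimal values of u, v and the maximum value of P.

Corner points and P = -4u - 11v:
  (-293/17, -399/17) → P = 5561/17
  (71/41, -2119/82) → P = 22741/82
  (-203/10, -148/5) → P = 2034/5
  (-315/26, -1236/13) → P = 14226/13

At the optimal vertex, -8u - v = 192 and -10u + 2v = -69.
Solving simultaneously gives u = -315/26, v = -1236/13.

u = -315/26, v = -1236/13, maximum P = 14226/13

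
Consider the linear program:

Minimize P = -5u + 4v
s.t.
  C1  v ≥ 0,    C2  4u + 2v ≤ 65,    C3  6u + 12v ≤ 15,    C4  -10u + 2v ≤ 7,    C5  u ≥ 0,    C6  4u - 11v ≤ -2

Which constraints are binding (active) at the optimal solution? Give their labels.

Vertices and P = -5u + 4v:
  (0, 5/4) → P = 5
  (47/38, 12/19) → P = -139/38
  (0, 2/11) → P = 8/11

The minimum is at (47/38, 12/19). Substituting into each constraint, equality holds for C3 and C6; the remaining constraints have slack.

C3 and C6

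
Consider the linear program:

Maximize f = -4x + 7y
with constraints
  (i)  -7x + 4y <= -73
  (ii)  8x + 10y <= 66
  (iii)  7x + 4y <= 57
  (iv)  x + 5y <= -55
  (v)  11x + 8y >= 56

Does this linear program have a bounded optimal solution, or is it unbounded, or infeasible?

bounded optimum

Feasible corners and f = -4x + 7y:
  (505/31, -442/31) → f = -5114/31
  (58/3, -235/12) → f = -2573/12
  (720/47, -661/47) → f = -7507/47
The feasible region has finitely many vertices and no improving ray; the maximum is -7507/47 at (720/47, -661/47).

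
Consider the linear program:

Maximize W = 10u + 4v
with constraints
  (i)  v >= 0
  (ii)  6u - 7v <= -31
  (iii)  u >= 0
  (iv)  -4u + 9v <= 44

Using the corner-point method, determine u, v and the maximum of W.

Vertices and W = 10u + 4v:
  (0, 31/7) → W = 124/7
  (29/26, 70/13) → W = 425/13
  (0, 44/9) → W = 176/9

The binding constraints are 6u - 7v = -31 and -4u + 9v = 44.
Solving simultaneously gives u = 29/26, v = 70/13.

u = 29/26, v = 70/13, maximum W = 425/13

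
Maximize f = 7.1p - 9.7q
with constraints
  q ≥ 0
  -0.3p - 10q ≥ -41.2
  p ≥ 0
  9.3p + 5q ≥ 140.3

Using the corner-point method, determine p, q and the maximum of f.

Corner points and f = 7.1p - 9.7q:
  (412/3, 0) → f = 14626/15
  (1403/93, 0) → f = 99613/930
  (798/61, 11369/3050) → f = 1730107/30500

The optimum lies where q = 0 and -0.3p - 10q = -41.2.
Solving simultaneously gives p = 412/3, q = 0.

p = 412/3, q = 0, maximum f = 14626/15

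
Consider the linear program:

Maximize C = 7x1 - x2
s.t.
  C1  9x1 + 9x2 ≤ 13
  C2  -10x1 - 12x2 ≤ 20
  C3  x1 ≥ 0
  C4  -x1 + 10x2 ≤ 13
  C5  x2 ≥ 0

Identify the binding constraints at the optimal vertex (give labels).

C1 and C5

Vertices and C = 7x1 - x2:
  (13/99, 130/99) → C = -13/33
  (13/9, 0) → C = 91/9
  (0, 13/10) → C = -13/10
  (0, 0) → C = 0

The maximum is at (13/9, 0). Substituting into each constraint, equality holds for C1 and C5; the remaining constraints have slack.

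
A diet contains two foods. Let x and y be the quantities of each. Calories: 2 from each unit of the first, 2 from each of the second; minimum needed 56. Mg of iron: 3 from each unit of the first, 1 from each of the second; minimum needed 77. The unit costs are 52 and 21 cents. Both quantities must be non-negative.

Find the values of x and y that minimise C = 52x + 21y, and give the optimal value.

The feasible region is unbounded (it extends along (0, 1), (1, 0)), but C strictly increases along every unbounded feasible direction, so there is no improving ray and the minimum is attained at a vertex.

The optimum lies where 2x + 2y = 56 and 3x + y = 77.
Solving simultaneously gives x = 49/2, y = 7/2.

x = 49/2, y = 7/2, minimum C = 2695/2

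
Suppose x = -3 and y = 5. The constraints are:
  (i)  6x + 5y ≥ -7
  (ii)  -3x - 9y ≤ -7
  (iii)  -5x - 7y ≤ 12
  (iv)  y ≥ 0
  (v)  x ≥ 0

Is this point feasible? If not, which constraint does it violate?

Constraint (v): x = -3, which is not ≥ 0. All other constraints are satisfied.

not feasible — violates (v)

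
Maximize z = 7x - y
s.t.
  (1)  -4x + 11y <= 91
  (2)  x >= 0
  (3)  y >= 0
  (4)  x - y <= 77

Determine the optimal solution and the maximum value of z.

x = 134, y = 57, maximum z = 881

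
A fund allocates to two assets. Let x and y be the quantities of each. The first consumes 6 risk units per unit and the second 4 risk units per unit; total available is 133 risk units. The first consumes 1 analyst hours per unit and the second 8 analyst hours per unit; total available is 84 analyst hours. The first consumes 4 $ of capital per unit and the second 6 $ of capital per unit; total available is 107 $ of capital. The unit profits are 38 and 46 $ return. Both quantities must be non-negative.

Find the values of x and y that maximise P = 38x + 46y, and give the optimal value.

x = 37/2, y = 11/2, maximum P = 956

At the optimal vertex, 6x + 4y = 133 and 4x + 6y = 107.
Solving simultaneously gives x = 37/2, y = 11/2.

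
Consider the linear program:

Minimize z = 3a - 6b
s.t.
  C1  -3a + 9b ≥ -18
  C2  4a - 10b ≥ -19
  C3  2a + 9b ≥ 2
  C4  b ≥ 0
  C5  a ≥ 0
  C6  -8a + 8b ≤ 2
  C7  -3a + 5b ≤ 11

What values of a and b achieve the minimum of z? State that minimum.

Feasible corners and z = 3a - 6b:
  (6, 0) → z = 18
  (11/4, 3) → z = -39/4
  (1, 0) → z = 3
  (0, 2/9) → z = -4/3
  (0, 1/4) → z = -3/2
The feasible region is unbounded (it extends along (3, 1), (5, 2)), but z strictly increases along every unbounded feasible direction, so there is no improving ray and the minimum is attained at a vertex.

At the optimal vertex, 4a - 10b = -19 and -8a + 8b = 2.
Solving simultaneously gives a = 11/4, b = 3.

a = 11/4, b = 3, minimum z = -39/4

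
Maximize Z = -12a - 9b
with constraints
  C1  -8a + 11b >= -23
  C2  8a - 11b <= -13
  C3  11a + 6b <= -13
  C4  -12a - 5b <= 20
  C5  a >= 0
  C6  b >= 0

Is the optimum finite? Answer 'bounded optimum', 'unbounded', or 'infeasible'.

The boundaries 8a - 11b = -13 and 11a + 6b = -13 meet at (-17/13, 3/13), but that point violates a ≥ 0. Every candidate vertex is excluded by some other constraint, so the feasible region is empty.

infeasible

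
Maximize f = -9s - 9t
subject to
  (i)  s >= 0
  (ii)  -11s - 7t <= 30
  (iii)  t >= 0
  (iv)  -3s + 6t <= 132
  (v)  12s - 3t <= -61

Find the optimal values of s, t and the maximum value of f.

s = 0, t = 61/3, maximum f = -183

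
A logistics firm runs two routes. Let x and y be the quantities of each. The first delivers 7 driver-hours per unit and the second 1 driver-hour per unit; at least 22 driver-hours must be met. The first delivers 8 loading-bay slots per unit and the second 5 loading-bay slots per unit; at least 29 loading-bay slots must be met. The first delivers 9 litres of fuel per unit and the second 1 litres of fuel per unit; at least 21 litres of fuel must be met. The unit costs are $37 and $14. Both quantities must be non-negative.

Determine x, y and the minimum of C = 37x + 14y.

x = 3, y = 1, minimum C = 125

Corner points and C = 37x + 14y:
  (0, 22) → C = 308
  (29/8, 0) → C = 1073/8
  (3, 1) → C = 125
The feasible region is unbounded (it extends along (0, 1), (1, 0)), but C strictly increases along every unbounded feasible direction, so there is no improving ray and the minimum is attained at a vertex.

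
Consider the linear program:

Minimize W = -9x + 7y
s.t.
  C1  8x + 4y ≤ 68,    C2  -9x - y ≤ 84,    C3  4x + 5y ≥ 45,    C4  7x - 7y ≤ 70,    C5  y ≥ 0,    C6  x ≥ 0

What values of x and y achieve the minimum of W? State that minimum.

x = 20/3, y = 11/3, minimum W = -103/3

Extreme points and W = -9x + 7y:
  (20/3, 11/3) → W = -103/3
  (0, 17) → W = 119
  (0, 9) → W = 63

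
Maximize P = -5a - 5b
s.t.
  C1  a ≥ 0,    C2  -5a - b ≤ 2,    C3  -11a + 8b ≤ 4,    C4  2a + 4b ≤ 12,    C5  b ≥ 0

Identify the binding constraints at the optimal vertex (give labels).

Vertices and P = -5a - 5b:
  (0, 1/2) → P = -5/2
  (0, 0) → P = 0
  (4/3, 7/3) → P = -55/3
  (6, 0) → P = -30

The maximum is at (0, 0). Substituting into each constraint, equality holds for C1 and C5; the remaining constraints have slack.

C1 and C5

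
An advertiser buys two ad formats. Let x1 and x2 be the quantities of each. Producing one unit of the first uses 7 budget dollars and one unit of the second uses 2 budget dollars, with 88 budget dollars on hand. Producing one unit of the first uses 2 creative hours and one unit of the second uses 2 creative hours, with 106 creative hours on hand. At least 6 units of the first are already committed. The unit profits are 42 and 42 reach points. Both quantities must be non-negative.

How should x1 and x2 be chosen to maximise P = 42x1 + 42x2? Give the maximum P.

Corner points and P = 42x1 + 42x2:
  (88/7, 0) → P = 528
  (6, 0) → P = 252
  (6, 23) → P = 1218

The binding constraints are 7x1 + 2x2 = 88 and x1 = 6.
Solving simultaneously gives x1 = 6, x2 = 23.

x1 = 6, x2 = 23, maximum P = 1218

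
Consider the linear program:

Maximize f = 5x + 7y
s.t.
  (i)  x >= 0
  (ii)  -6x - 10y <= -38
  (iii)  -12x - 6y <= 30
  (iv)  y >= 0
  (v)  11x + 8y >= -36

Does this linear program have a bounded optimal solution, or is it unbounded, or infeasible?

unbounded

From the feasible point (0, 19/5), moving in the direction (0, 1) keeps every constraint satisfied while f increases without bound.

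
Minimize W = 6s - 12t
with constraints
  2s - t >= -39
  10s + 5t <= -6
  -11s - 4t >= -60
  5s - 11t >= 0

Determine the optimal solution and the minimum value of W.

s = -429/17, t = -195/17, minimum W = -234/17

Extreme points and W = 6s - 12t:
  (-429/17, -195/17) → W = -234/17
  (108/5, -222/5) → W = 3312/5
  (-22/45, -2/9) → W = -4/15
The feasible region is unbounded (it extends along (-1, -2), (4, -11)), but W strictly increases along every unbounded feasible direction, so there is no improving ray and the minimum is attained at a vertex.

The optimum lies where 2s - t = -39 and 5s - 11t = 0.
Solving simultaneously gives s = -429/17, t = -195/17.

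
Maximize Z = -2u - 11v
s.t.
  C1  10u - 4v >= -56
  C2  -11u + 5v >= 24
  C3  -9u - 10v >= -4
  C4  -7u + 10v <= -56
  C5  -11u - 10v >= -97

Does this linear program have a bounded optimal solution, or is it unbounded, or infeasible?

Feasible corners and Z = -2u - 11v:
  (-92/3, -188/3) → Z = 2252/3
  (-98/9, -119/9) → Z = 1505/9
  (-104/15, -784/75) → Z = 9664/75
The feasible region has finitely many vertices and no improving ray; the maximum is 2252/3 at (-92/3, -188/3).

bounded optimum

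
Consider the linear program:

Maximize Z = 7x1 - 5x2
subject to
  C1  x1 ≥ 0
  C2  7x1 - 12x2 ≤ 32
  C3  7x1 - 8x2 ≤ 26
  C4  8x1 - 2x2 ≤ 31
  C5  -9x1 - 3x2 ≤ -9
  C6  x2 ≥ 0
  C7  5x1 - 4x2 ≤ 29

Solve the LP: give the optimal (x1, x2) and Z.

x1 = 98/25, x2 = 9/50, maximum Z = 1327/50

The feasible region is unbounded (it extends along (0, 1), (1, 4)), but Z strictly decreases along every unbounded feasible direction, so there is no improving ray and the maximum is attained at a vertex.

The binding constraints are 7x1 - 8x2 = 26 and 8x1 - 2x2 = 31.
Solving simultaneously gives x1 = 98/25, x2 = 9/50.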